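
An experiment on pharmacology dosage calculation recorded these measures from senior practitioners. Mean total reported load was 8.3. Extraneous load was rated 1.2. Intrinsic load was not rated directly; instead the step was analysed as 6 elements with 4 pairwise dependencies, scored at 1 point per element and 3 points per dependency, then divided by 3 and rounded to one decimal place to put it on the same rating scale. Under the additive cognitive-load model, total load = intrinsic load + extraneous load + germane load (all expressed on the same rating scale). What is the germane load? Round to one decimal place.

1.1

Intrinsic (element-interactivity): (6 × 1 + 4 × 3) / 3 = 18 / 3 = 6.0000 → 6.0.
germane load = total − intrinsic − extraneous
             = 8.3 − 6.0 − 1.2 = 1.1.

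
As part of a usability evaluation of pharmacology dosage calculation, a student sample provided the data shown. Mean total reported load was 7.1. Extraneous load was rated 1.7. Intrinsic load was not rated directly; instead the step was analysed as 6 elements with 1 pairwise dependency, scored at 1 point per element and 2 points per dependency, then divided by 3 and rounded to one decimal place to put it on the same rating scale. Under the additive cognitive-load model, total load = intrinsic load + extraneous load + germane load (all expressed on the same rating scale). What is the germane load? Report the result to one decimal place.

Intrinsic (element-interactivity): (6 × 1 + 1 × 2) / 3 = 8 / 3 = 2.6667 → 2.7.
germane load = total − intrinsic − extraneous
             = 7.1 − 2.7 − 1.7 = 2.7.

2.7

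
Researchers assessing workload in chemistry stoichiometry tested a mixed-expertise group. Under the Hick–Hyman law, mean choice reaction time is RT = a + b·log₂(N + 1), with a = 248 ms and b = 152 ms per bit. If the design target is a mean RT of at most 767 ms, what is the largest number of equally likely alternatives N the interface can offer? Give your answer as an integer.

Set 248 + 152·log₂(N + 1) ≤ 767.
log₂(N + 1) ≤ (767 − 248) / 152 = 3.4145.
N + 1 ≤ 2^3.4145 = 10.6627.
N ≤ 9.6627, so the largest integer N is 9.

9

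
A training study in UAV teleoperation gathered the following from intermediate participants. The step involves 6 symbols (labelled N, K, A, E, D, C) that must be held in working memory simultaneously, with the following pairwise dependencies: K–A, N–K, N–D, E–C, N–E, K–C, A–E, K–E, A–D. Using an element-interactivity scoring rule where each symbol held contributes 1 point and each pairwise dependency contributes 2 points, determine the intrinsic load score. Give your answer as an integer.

Count of symbols held simultaneously: 6.
Count of pairwise dependencies listed: 9.
Element contribution: 6 × 1 = 6.
Interaction contribution: 9 × 2 = 18.
Intrinsic load = 6 + 18 = 24.

24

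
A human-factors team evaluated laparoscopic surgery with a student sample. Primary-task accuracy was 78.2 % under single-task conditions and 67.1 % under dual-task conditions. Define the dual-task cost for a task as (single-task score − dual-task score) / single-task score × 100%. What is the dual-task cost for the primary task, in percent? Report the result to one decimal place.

Cost = (78.2 − 67.1) / 78.2 × 100%
     = 11.1000 / 78.2 × 100% = 14.1944%.
≈ 14.2%.

14.2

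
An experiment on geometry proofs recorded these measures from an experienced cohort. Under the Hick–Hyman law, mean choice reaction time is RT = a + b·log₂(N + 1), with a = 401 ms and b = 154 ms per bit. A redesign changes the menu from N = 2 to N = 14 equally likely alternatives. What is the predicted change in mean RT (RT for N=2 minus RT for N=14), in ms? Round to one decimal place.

RT(2) = 401 + 154·log₂(3) = 401 + 154·1.5850 = 645.0900 ms.
RT(14) = 401 + 154·log₂(15) = 401 + 154·3.9069 = 1002.6626 ms.
Difference = 645.0900 − 1002.6626 = -357.5726 ≈ -357.6 ms.

-357.6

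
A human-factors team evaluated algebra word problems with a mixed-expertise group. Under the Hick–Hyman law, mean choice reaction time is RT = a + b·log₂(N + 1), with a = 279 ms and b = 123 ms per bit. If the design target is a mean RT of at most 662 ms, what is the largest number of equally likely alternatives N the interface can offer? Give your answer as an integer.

Set 279 + 123·log₂(N + 1) ≤ 662.
log₂(N + 1) ≤ (662 − 279) / 123 = 3.1138.
N + 1 ≤ 2^3.1138 = 8.6566.
N ≤ 7.6566, so the largest integer N is 7.

7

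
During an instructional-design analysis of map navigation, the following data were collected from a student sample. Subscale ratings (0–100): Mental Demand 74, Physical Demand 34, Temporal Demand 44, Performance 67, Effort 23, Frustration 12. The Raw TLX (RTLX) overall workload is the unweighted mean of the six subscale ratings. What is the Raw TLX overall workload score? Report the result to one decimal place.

42.3

Sum of ratings = 74 + 34 + 44 + 67 + 23 + 12 = 254.
RTLX = 254 / 6 = 42.3333 ≈ 42.3.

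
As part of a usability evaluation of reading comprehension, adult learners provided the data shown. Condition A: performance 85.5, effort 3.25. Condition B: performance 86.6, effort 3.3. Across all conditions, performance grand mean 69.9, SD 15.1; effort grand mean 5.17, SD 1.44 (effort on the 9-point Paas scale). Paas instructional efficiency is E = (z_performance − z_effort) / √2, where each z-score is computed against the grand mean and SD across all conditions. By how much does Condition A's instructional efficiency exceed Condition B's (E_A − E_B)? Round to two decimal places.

Condition A: z_P = (85.5 − 69.9)/15.1 = 1.0331; z_E = (3.25 − 5.17)/1.44 = -1.3333; E_A = (1.0331 − (-1.3333))/√2 = 1.6733.
Condition B: z_P = (86.6 − 69.9)/15.1 = 1.1060; z_E = (3.3 − 5.17)/1.44 = -1.2986; E_B = (1.1060 − (-1.2986))/√2 = 1.7003.
E_A − E_B = 1.6733 − 1.7003 = -0.0270 ≈ -0.03.

-0.03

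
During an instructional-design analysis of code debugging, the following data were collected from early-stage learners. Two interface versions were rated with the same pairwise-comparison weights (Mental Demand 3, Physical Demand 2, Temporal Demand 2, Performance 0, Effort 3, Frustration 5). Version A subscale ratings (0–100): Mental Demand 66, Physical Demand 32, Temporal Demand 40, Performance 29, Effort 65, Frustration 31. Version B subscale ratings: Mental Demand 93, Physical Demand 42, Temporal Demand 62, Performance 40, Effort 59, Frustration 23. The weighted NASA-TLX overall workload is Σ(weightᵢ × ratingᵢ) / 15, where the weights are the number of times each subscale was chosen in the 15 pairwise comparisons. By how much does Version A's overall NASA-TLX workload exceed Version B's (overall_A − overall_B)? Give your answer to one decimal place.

Version A weighted sum = 3·66 + 2·32 + 2·40 + 0·29 + 3·65 + 5·31 = 198 + 64 + 80 + 0 + 195 + 155 = 692; overall_A = 692/15 = 46.1333.
Version B weighted sum = 3·93 + 2·42 + 2·62 + 0·40 + 3·59 + 5·23 = 279 + 84 + 124 + 0 + 177 + 115 = 779; overall_B = 779/15 = 51.9333.
Difference = 46.1333 − 51.9333 = -5.8000 ≈ -5.8.

-5.8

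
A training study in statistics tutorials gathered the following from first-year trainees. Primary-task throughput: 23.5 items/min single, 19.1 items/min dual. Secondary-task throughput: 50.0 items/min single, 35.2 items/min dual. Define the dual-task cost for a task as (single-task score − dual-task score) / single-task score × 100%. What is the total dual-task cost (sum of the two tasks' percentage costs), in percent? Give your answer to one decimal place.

48.3

Primary cost = (23.5 − 19.1) / 23.5 × 100% = 18.7234%.
Secondary cost = (50.0 − 35.2) / 50.0 × 100% = 29.6000%.
Total = 18.7234% + 29.6000% = 48.3234% ≈ 48.3%.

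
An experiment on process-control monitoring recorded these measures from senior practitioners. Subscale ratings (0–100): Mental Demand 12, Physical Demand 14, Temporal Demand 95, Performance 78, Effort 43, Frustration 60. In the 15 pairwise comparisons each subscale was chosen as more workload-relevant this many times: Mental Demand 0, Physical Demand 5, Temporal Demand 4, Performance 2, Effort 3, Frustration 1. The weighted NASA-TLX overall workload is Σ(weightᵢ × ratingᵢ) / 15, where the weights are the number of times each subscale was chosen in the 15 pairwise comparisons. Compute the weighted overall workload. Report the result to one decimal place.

The tallies are the weights (they sum to 15).
Weighted sum = 0·12 + 5·14 + 4·95 + 2·78 + 3·43 + 1·60
            = 0 + 70 + 380 + 156 + 129 + 60 = 795.
Overall workload = 795 / 15 = 53.0000 ≈ 53.0.

53.0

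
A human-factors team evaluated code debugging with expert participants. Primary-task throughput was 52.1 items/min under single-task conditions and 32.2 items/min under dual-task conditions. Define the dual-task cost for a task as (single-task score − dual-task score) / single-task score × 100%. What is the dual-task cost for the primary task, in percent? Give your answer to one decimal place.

38.2

Cost = (52.1 − 32.2) / 52.1 × 100%
     = 19.9000 / 52.1 × 100% = 38.1958%.
≈ 38.2%.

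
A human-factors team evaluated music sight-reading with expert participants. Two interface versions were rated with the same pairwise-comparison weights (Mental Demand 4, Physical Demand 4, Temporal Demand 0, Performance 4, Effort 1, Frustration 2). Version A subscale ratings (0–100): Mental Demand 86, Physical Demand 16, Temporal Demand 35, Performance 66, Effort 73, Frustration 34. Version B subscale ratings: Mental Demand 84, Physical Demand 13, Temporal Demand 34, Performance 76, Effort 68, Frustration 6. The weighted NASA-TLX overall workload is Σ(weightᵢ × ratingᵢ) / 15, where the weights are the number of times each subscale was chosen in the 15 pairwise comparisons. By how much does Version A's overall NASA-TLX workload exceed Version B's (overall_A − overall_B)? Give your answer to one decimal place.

2.7

Version A weighted sum = 4·86 + 4·16 + 0·35 + 4·66 + 1·73 + 2·34 = 344 + 64 + 0 + 264 + 73 + 68 = 813; overall_A = 813/15 = 54.2000.
Version B weighted sum = 4·84 + 4·13 + 0·34 + 4·76 + 1·68 + 2·6 = 336 + 52 + 0 + 304 + 68 + 12 = 772; overall_B = 772/15 = 51.4667.
Difference = 54.2000 − 51.4667 = 2.7333 ≈ 2.7.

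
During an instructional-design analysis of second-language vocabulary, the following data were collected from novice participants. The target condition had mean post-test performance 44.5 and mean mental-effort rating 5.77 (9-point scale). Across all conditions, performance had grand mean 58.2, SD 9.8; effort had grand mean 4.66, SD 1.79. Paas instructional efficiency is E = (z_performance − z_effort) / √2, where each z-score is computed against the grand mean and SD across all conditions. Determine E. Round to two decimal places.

z_performance = (44.5 − 58.2) / 9.8 = -13.7000 / 9.8 = -1.3980.
z_effort = (5.77 − 4.66) / 1.79 = 1.1100 / 1.79 = 0.6201.
z_P − z_E = -1.3980 − 0.6201 = -2.0181.
E = -2.0181 / √2 = -2.0181 / 1.41421 = -1.4270 ≈ -1.43.

-1.43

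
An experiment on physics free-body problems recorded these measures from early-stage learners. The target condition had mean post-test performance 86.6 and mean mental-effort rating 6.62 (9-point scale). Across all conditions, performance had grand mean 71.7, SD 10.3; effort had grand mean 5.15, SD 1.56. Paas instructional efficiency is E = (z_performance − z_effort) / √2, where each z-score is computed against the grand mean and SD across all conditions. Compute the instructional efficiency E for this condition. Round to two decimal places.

0.36

z_performance = (86.6 − 71.7) / 10.3 = 14.9000 / 10.3 = 1.4466.
z_effort = (6.62 − 5.15) / 1.56 = 1.4700 / 1.56 = 0.9423.
z_P − z_E = 1.4466 − 0.9423 = 0.5043.
E = 0.5043 / √2 = 0.5043 / 1.41421 = 0.3566 ≈ 0.36.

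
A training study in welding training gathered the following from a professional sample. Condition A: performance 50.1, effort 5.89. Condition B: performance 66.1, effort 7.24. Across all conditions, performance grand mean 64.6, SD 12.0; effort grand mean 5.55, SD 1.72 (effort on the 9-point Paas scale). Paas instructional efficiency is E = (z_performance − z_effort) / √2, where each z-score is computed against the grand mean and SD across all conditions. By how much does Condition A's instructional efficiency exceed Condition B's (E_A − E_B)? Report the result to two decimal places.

-0.39

Condition A: z_P = (50.1 − 64.6)/12.0 = -1.2083; z_E = (5.89 − 5.55)/1.72 = 0.1977; E_A = (-1.2083 − 0.1977)/√2 = -0.9942.
Condition B: z_P = (66.1 − 64.6)/12.0 = 0.1250; z_E = (7.24 − 5.55)/1.72 = 0.9826; E_B = (0.1250 − 0.9826)/√2 = -0.6064.
E_A − E_B = -0.9942 − (-0.6064) = -0.3878 ≈ -0.39.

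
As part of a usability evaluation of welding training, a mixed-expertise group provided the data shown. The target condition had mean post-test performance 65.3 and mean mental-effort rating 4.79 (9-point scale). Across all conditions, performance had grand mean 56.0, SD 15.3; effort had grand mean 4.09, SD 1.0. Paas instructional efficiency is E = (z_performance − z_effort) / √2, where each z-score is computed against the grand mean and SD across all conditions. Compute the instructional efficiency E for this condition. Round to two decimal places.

-0.07

z_performance = (65.3 − 56.0) / 15.3 = 9.3000 / 15.3 = 0.6078.
z_effort = (4.79 − 4.09) / 1.0 = 0.7000 / 1.0 = 0.7000.
z_P − z_E = 0.6078 − 0.7000 = -0.0922.
E = -0.0922 / √2 = -0.0922 / 1.41421 = -0.0652 ≈ -0.07.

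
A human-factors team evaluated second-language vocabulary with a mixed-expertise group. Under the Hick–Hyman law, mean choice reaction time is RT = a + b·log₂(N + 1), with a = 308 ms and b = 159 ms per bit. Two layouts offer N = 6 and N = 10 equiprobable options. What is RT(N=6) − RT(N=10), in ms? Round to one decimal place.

RT(6) = 308 + 159·log₂(7) = 308 + 159·2.8074 = 754.3766 ms.
RT(10) = 308 + 159·log₂(11) = 308 + 159·3.4594 = 858.0446 ms.
Difference = 754.3766 − 858.0446 = -103.6680 ≈ -103.7 ms.

-103.7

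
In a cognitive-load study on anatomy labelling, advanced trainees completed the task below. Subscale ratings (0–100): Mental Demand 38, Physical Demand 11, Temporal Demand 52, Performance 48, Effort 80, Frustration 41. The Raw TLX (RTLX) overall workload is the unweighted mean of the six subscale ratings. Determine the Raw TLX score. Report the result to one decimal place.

Sum of ratings = 38 + 11 + 52 + 48 + 80 + 41 = 270.
RTLX = 270 / 6 = 45.0000 ≈ 45.0.

45.0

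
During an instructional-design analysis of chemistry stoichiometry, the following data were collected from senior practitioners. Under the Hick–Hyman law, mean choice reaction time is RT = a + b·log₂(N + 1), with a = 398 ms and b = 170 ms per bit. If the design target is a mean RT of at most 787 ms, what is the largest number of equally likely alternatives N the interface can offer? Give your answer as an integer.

3

Set 398 + 170·log₂(N + 1) ≤ 787.
log₂(N + 1) ≤ (787 − 398) / 170 = 2.2882.
N + 1 ≤ 2^2.2882 = 4.8845.
N ≤ 3.8845, so the largest integer N is 3.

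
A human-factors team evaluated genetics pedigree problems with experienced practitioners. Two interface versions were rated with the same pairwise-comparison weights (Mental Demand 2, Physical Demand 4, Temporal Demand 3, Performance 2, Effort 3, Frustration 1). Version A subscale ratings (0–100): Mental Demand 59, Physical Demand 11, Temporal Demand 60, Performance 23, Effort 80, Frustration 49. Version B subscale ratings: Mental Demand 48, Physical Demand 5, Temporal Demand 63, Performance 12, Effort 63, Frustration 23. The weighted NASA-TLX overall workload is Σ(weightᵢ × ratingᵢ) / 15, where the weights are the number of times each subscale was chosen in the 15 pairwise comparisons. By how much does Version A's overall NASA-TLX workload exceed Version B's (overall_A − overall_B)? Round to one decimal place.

9.1

Version A weighted sum = 2·59 + 4·11 + 3·60 + 2·23 + 3·80 + 1·49 = 118 + 44 + 180 + 46 + 240 + 49 = 677; overall_A = 677/15 = 45.1333.
Version B weighted sum = 2·48 + 4·5 + 3·63 + 2·12 + 3·63 + 1·23 = 96 + 20 + 189 + 24 + 189 + 23 = 541; overall_B = 541/15 = 36.0667.
Difference = 45.1333 − 36.0667 = 9.0666 ≈ 9.1.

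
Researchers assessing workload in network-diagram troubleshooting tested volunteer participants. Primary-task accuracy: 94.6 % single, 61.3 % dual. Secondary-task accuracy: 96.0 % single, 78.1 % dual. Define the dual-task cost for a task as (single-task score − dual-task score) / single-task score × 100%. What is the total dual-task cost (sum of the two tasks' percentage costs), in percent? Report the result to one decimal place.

Primary cost = (94.6 − 61.3) / 94.6 × 100% = 35.2008%.
Secondary cost = (96.0 − 78.1) / 96.0 × 100% = 18.6458%.
Total = 35.2008% + 18.6458% = 53.8466% ≈ 53.8%.

53.8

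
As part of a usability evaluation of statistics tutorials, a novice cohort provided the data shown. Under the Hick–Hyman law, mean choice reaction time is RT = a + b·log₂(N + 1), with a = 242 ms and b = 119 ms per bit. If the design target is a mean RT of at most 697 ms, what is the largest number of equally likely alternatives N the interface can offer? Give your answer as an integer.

13

Set 242 + 119·log₂(N + 1) ≤ 697.
log₂(N + 1) ≤ (697 − 242) / 119 = 3.8235.
N + 1 ≤ 2^3.8235 = 14.1576.
N ≤ 13.1576, so the largest integer N is 13.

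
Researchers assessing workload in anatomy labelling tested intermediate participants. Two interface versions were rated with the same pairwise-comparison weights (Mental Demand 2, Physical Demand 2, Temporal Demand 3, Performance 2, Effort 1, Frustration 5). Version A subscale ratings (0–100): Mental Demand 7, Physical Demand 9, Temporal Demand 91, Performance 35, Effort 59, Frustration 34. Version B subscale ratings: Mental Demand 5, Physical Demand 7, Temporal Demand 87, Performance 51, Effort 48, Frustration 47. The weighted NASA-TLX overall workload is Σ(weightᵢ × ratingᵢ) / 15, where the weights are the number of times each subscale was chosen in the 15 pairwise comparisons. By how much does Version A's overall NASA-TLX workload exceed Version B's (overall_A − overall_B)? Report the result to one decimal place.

Version A weighted sum = 2·7 + 2·9 + 3·91 + 2·35 + 1·59 + 5·34 = 14 + 18 + 273 + 70 + 59 + 170 = 604; overall_A = 604/15 = 40.2667.
Version B weighted sum = 2·5 + 2·7 + 3·87 + 2·51 + 1·48 + 5·47 = 10 + 14 + 261 + 102 + 48 + 235 = 670; overall_B = 670/15 = 44.6667.
Difference = 40.2667 − 44.6667 = -4.4000 ≈ -4.4.

-4.4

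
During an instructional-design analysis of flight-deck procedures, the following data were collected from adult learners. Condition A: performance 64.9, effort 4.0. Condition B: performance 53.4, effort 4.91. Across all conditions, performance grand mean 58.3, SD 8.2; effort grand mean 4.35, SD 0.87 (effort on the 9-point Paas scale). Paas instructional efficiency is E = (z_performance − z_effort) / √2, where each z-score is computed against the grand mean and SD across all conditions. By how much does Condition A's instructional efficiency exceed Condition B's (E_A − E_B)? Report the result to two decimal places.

Condition A: z_P = (64.9 − 58.3)/8.2 = 0.8049; z_E = (4.0 − 4.35)/0.87 = -0.4023; E_A = (0.8049 − (-0.4023))/√2 = 0.8536.
Condition B: z_P = (53.4 − 58.3)/8.2 = -0.5976; z_E = (4.91 − 4.35)/0.87 = 0.6437; E_B = (-0.5976 − 0.6437)/√2 = -0.8777.
E_A − E_B = 0.8536 − (-0.8777) = 1.7313 ≈ 1.73.

1.73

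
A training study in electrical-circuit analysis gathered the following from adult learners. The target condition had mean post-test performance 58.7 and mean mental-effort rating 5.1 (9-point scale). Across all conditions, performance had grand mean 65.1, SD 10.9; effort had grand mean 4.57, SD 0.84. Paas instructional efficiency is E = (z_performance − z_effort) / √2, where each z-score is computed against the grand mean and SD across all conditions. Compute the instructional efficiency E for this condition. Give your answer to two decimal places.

-0.86

z_performance = (58.7 − 65.1) / 10.9 = -6.4000 / 10.9 = -0.5872.
z_effort = (5.1 − 4.57) / 0.84 = 0.5300 / 0.84 = 0.6310.
z_P − z_E = -0.5872 − 0.6310 = -1.2182.
E = -1.2182 / √2 = -1.2182 / 1.41421 = -0.8614 ≈ -0.86.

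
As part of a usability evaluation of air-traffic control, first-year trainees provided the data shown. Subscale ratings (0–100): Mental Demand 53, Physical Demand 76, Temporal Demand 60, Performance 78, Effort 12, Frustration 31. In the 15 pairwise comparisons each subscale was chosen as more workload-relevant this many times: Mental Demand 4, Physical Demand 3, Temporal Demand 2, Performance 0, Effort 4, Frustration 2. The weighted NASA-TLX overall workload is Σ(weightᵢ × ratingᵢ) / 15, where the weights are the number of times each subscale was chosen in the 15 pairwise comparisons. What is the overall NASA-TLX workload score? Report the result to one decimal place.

44.7

The tallies are the weights (they sum to 15).
Weighted sum = 4·53 + 3·76 + 2·60 + 0·78 + 4·12 + 2·31
            = 212 + 228 + 120 + 0 + 48 + 62 = 670.
Overall workload = 670 / 15 = 44.6667 ≈ 44.7.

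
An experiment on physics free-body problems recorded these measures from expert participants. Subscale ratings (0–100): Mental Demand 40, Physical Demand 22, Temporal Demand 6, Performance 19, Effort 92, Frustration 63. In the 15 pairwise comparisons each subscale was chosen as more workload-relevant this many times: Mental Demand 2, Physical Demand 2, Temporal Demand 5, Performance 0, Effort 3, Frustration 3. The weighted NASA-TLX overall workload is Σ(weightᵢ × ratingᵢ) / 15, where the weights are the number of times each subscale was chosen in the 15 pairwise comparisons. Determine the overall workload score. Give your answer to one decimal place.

41.3

The tallies are the weights (they sum to 15).
Weighted sum = 2·40 + 2·22 + 5·6 + 0·19 + 3·92 + 3·63
            = 80 + 44 + 30 + 0 + 276 + 189 = 619.
Overall workload = 619 / 15 = 41.2667 ≈ 41.3.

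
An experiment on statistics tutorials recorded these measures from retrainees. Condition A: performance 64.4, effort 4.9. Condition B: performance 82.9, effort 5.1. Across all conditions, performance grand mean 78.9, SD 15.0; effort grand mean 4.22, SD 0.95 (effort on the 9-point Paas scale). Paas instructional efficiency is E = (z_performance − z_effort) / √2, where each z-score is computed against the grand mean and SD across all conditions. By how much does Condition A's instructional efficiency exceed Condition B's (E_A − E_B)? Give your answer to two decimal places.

Condition A: z_P = (64.4 − 78.9)/15.0 = -0.9667; z_E = (4.9 − 4.22)/0.95 = 0.7158; E_A = (-0.9667 − 0.7158)/√2 = -1.1897.
Condition B: z_P = (82.9 − 78.9)/15.0 = 0.2667; z_E = (5.1 − 4.22)/0.95 = 0.9263; E_B = (0.2667 − 0.9263)/√2 = -0.4664.
E_A − E_B = -1.1897 − (-0.4664) = -0.7233 ≈ -0.72.

-0.72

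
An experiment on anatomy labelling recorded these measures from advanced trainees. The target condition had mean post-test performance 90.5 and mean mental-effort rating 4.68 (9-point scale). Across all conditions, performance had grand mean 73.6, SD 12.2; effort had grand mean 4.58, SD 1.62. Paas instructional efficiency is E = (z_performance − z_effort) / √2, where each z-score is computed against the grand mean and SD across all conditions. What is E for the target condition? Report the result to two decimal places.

0.94

z_performance = (90.5 − 73.6) / 12.2 = 16.9000 / 12.2 = 1.3852.
z_effort = (4.68 − 4.58) / 1.62 = 0.1000 / 1.62 = 0.0617.
z_P − z_E = 1.3852 − 0.0617 = 1.3235.
E = 1.3235 / √2 = 1.3235 / 1.41421 = 0.9359 ≈ 0.94.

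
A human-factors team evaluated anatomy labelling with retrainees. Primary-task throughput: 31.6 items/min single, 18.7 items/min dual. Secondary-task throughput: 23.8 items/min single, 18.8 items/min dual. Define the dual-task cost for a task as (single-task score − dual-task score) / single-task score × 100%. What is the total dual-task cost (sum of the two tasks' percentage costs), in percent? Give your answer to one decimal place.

61.8

Primary cost = (31.6 − 18.7) / 31.6 × 100% = 40.8228%.
Secondary cost = (23.8 − 18.8) / 23.8 × 100% = 21.0084%.
Total = 40.8228% + 21.0084% = 61.8312% ≈ 61.8%.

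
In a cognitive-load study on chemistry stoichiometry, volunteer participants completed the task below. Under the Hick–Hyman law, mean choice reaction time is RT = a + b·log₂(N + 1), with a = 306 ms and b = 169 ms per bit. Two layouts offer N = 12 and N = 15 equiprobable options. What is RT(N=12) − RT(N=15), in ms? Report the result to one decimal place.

RT(12) = 306 + 169·log₂(13) = 306 + 169·3.7004 = 931.3676 ms.
RT(15) = 306 + 169·log₂(16) = 306 + 169·4.0000 = 982.0000 ms.
Difference = 931.3676 − 982.0000 = -50.6324 ≈ -50.6 ms.

-50.6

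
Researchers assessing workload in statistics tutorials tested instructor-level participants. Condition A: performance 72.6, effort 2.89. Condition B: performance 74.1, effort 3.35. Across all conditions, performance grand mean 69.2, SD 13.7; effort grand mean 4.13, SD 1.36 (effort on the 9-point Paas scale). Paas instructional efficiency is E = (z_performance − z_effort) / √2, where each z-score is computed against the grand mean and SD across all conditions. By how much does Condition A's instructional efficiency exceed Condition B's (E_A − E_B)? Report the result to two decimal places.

0.16

Condition A: z_P = (72.6 − 69.2)/13.7 = 0.2482; z_E = (2.89 − 4.13)/1.36 = -0.9118; E_A = (0.2482 − (-0.9118))/√2 = 0.8202.
Condition B: z_P = (74.1 − 69.2)/13.7 = 0.3577; z_E = (3.35 − 4.13)/1.36 = -0.5735; E_B = (0.3577 − (-0.5735))/√2 = 0.6585.
E_A − E_B = 0.8202 − 0.6585 = 0.1617 ≈ 0.16.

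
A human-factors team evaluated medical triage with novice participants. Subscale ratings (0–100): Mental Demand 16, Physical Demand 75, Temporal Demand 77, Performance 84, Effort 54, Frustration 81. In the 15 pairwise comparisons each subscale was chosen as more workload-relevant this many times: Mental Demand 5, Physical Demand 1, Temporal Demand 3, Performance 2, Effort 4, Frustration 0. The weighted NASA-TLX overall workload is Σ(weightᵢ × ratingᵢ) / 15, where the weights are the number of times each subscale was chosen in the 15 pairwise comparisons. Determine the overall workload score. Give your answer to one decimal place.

The tallies are the weights (they sum to 15).
Weighted sum = 5·16 + 1·75 + 3·77 + 2·84 + 4·54 + 0·81
            = 80 + 75 + 231 + 168 + 216 + 0 = 770.
Overall workload = 770 / 15 = 51.3333 ≈ 51.3.

51.3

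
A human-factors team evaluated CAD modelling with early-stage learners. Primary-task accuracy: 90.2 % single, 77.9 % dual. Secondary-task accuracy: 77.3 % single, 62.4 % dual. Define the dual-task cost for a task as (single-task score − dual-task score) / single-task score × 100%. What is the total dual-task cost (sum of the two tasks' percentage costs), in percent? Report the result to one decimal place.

32.9

Primary cost = (90.2 − 77.9) / 90.2 × 100% = 13.6364%.
Secondary cost = (77.3 − 62.4) / 77.3 × 100% = 19.2755%.
Total = 13.6364% + 19.2755% = 32.9119% ≈ 32.9%.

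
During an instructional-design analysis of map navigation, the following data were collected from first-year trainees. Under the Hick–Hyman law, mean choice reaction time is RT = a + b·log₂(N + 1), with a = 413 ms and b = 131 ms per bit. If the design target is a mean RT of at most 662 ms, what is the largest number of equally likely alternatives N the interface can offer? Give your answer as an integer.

2

Set 413 + 131·log₂(N + 1) ≤ 662.
log₂(N + 1) ≤ (662 − 413) / 131 = 1.9008.
N + 1 ≤ 2^1.9008 = 3.7342.
N ≤ 2.7342, so the largest integer N is 2.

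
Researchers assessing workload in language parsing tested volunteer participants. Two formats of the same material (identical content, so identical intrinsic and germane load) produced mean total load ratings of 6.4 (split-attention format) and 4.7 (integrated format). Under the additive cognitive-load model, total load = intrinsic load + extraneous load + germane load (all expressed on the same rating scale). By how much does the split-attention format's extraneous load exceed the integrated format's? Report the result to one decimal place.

1.7

Intrinsic and germane load are equal across formats, so the difference in total load equals the difference in extraneous load.
Extraneous-load difference = 6.4 − 4.7 = 1.7.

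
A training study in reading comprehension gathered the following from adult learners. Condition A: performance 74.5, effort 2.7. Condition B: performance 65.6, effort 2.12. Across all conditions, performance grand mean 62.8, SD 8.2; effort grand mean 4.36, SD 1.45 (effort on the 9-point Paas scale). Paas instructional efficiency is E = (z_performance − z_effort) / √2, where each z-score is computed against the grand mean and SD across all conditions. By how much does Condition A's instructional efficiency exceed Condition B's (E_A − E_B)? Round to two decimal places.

Condition A: z_P = (74.5 − 62.8)/8.2 = 1.4268; z_E = (2.7 − 4.36)/1.45 = -1.1448; E_A = (1.4268 − (-1.1448))/√2 = 1.8184.
Condition B: z_P = (65.6 − 62.8)/8.2 = 0.3415; z_E = (2.12 − 4.36)/1.45 = -1.5448; E_B = (0.3415 − (-1.5448))/√2 = 1.3338.
E_A − E_B = 1.8184 − 1.3338 = 0.4846 ≈ 0.48.

0.48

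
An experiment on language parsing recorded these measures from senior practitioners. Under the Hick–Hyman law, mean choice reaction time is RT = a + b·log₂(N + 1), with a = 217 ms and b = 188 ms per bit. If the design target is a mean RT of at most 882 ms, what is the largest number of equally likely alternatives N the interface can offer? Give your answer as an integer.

10

Set 217 + 188·log₂(N + 1) ≤ 882.
log₂(N + 1) ≤ (882 − 217) / 188 = 3.5372.
N + 1 ≤ 2^3.5372 = 11.6092.
N ≤ 10.6092, so the largest integer N is 10.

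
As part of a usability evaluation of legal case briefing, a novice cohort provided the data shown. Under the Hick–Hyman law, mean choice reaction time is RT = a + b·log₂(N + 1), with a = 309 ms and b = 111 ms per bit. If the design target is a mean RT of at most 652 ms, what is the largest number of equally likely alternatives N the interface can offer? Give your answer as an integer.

7

Set 309 + 111·log₂(N + 1) ≤ 652.
log₂(N + 1) ≤ (652 − 309) / 111 = 3.0901.
N + 1 ≤ 2^3.0901 = 8.5156.
N ≤ 7.5156, so the largest integer N is 7.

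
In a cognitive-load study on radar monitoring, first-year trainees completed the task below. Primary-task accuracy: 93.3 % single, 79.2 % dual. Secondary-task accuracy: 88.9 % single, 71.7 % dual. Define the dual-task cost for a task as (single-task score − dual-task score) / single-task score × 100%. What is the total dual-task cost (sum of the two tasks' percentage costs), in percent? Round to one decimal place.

Primary cost = (93.3 − 79.2) / 93.3 × 100% = 15.1125%.
Secondary cost = (88.9 − 71.7) / 88.9 × 100% = 19.3476%.
Total = 15.1125% + 19.3476% = 34.4601% ≈ 34.5%.

34.5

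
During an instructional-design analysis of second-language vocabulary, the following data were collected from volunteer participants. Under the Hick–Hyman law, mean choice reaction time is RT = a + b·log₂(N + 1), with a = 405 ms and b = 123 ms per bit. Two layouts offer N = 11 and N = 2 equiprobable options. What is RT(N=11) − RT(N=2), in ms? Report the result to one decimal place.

RT(11) = 405 + 123·log₂(12) = 405 + 123·3.5850 = 845.9550 ms.
RT(2) = 405 + 123·log₂(3) = 405 + 123·1.5850 = 599.9550 ms.
Difference = 845.9550 − 599.9550 = 246.0000 ≈ 246.0 ms.

246.0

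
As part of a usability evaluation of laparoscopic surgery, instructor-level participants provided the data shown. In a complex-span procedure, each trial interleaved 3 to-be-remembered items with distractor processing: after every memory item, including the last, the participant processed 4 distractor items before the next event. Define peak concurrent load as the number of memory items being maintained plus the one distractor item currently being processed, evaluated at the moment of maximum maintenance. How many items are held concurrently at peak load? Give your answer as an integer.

Maintenance is greatest during the distractor(s) after memory item 3: all 3 memory items are being held.
One distractor item is concurrently being processed.
Peak concurrent load = 3 + 1 = 4 items.

4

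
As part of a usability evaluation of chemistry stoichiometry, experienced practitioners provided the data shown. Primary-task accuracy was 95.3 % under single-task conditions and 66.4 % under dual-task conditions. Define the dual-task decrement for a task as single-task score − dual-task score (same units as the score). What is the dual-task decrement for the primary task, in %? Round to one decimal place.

Decrement = 95.3 − 66.4 = 28.9000 % ≈ 28.9 %.

28.9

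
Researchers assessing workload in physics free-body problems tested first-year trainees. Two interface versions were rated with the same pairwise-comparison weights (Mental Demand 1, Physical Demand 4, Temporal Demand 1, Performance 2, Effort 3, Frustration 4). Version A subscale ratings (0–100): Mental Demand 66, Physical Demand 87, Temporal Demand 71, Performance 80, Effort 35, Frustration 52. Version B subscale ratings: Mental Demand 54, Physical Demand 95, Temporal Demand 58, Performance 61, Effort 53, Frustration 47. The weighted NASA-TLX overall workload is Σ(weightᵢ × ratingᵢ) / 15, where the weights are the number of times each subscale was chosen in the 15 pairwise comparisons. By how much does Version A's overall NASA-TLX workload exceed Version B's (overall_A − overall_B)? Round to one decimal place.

Version A weighted sum = 1·66 + 4·87 + 1·71 + 2·80 + 3·35 + 4·52 = 66 + 348 + 71 + 160 + 105 + 208 = 958; overall_A = 958/15 = 63.8667.
Version B weighted sum = 1·54 + 4·95 + 1·58 + 2·61 + 3·53 + 4·47 = 54 + 380 + 58 + 122 + 159 + 188 = 961; overall_B = 961/15 = 64.0667.
Difference = 63.8667 − 64.0667 = -0.2000 ≈ -0.2.

-0.2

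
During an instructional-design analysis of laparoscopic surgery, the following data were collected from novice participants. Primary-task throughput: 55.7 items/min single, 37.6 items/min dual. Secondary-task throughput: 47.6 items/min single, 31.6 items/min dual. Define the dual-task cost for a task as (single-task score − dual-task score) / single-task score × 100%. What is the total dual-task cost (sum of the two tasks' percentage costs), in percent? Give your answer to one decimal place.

Primary cost = (55.7 − 37.6) / 55.7 × 100% = 32.4955%.
Secondary cost = (47.6 − 31.6) / 47.6 × 100% = 33.6134%.
Total = 32.4955% + 33.6134% = 66.1089% ≈ 66.1%.

66.1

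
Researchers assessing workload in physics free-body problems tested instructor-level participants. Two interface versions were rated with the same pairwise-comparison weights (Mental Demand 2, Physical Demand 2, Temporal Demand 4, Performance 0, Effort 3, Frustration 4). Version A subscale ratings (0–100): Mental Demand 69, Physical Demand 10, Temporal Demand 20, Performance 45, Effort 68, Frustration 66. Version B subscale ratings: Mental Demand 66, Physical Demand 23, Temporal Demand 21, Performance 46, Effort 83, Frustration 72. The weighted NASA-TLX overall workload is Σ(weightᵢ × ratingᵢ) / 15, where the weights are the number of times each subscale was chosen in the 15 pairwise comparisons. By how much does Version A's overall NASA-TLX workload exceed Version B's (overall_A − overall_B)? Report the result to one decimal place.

Version A weighted sum = 2·69 + 2·10 + 4·20 + 0·45 + 3·68 + 4·66 = 138 + 20 + 80 + 0 + 204 + 264 = 706; overall_A = 706/15 = 47.0667.
Version B weighted sum = 2·66 + 2·23 + 4·21 + 0·46 + 3·83 + 4·72 = 132 + 46 + 84 + 0 + 249 + 288 = 799; overall_B = 799/15 = 53.2667.
Difference = 47.0667 − 53.2667 = -6.2000 ≈ -6.2.

-6.2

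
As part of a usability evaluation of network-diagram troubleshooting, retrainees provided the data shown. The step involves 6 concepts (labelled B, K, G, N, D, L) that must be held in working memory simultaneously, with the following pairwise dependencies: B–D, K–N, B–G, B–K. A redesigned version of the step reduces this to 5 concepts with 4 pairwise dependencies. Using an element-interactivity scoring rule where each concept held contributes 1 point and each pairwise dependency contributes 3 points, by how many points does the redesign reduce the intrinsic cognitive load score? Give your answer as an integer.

1

Original: 6 × 1 + 4 × 3 = 6 + 12 = 18.
Redesigned: 5 × 1 + 4 × 3 = 5 + 12 = 17.
Reduction = 18 − 17 = 1.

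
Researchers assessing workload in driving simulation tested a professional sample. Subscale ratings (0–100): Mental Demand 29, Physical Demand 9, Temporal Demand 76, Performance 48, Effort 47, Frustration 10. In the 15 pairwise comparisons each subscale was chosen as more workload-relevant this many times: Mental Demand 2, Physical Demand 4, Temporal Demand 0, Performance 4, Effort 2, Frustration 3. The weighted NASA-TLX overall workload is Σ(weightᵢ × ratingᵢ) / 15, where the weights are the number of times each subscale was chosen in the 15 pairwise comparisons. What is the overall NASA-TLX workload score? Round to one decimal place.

27.3

The tallies are the weights (they sum to 15).
Weighted sum = 2·29 + 4·9 + 0·76 + 4·48 + 2·47 + 3·10
            = 58 + 36 + 0 + 192 + 94 + 30 = 410.
Overall workload = 410 / 15 = 27.3333 ≈ 27.3.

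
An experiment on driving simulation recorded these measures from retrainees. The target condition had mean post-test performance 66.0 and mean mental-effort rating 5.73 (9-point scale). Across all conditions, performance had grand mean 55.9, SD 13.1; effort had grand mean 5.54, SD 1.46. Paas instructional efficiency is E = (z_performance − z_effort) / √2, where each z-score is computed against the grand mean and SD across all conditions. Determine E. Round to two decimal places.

z_performance = (66.0 − 55.9) / 13.1 = 10.1000 / 13.1 = 0.7710.
z_effort = (5.73 − 5.54) / 1.46 = 0.1900 / 1.46 = 0.1301.
z_P − z_E = 0.7710 − 0.1301 = 0.6409.
E = 0.6409 / √2 = 0.6409 / 1.41421 = 0.4532 ≈ 0.45.

0.45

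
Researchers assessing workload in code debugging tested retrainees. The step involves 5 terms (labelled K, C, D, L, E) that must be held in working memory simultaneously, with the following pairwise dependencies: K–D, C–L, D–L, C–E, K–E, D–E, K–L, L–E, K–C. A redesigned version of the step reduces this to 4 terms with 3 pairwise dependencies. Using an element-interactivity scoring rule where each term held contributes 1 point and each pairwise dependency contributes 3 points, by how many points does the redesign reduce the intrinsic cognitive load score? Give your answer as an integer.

19

Original: 5 × 1 + 9 × 3 = 5 + 27 = 32.
Redesigned: 4 × 1 + 3 × 3 = 4 + 9 = 13.
Reduction = 32 − 13 = 19.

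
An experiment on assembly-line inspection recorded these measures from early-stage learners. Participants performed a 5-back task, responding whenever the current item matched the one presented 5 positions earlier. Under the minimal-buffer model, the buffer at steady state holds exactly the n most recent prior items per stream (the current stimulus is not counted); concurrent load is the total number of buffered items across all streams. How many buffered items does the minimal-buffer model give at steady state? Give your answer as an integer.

The buffer holds the 5 most recent prior items.
Steady-state concurrent load = 5 items.

5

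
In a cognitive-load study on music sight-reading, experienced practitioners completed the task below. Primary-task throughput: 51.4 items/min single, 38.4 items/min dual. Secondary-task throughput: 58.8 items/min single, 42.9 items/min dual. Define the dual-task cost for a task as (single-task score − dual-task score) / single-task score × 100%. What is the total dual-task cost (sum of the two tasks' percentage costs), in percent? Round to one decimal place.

52.3

Primary cost = (51.4 − 38.4) / 51.4 × 100% = 25.2918%.
Secondary cost = (58.8 − 42.9) / 58.8 × 100% = 27.0408%.
Total = 25.2918% + 27.0408% = 52.3326% ≈ 52.3%.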